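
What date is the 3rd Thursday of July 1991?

July 1991 begins on a Monday, so the first Thursday is July 4 (3 days later).
The 3rd Thursday is 2 weeks later: 4 + 14 = 18.

18 July 1991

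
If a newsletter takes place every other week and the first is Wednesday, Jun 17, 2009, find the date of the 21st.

The 21st occurrence is 20 intervals after the first: 20 × 14 = 280 days after Jun 17, 2009.
Jun has 30 days — 13 days to the end of Jun leaves 267.
Jul has 31 days (236 left).
Aug has 31 days (205 left).
Sep has 30 days (175 left).
Oct has 31 days (144 left).
Nov has 30 days (114 left).
Dec has 31 days (83 left).
Jan has 31 days (52 left).
Feb has 28 days (24 left).
24 days into Mar → Mar 24, 2010.

Mar 24, 2010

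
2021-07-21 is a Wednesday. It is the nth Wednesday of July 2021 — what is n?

3rd

Day 21 falls in week ⌈21/7⌉ of the month.
Days 1–7 hold the 1st Wednesday, 8–14 the 2nd, 15–21 the 3rd, 22–28 the 4th, 29–31 the 5th.
21 is in the range for the 3rd.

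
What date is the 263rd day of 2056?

Sep 19, 2056

Jan has 31 days (263 − 31 = 232 remain).
Feb has 29 days (232 − 29 = 203 remain).
Mar has 31 days (203 − 31 = 172 remain).
Apr has 30 days (172 − 30 = 142 remain).
May has 31 days (142 − 31 = 111 remain).
Jun has 30 days (111 − 30 = 81 remain).
Jul has 31 days (81 − 31 = 50 remain).
Aug has 31 days (50 − 31 = 19 remain).
19 into Sep → Sep 19.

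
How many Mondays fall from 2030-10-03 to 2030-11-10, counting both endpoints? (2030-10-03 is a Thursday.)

5

2030-10-03 is a Thursday; the first Monday on or after it is 2030-10-07 (4 days later).
From 2030-10-07 to 2030-11-10: 24 + 10 = 34 days (rest of October, November).
34 ÷ 7 = 4 full weeks with remainder 6, so 4 more Mondays after the first → 5.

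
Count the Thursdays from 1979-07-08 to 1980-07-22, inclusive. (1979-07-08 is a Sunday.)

1979-07-08 is a Sunday; the first Thursday on or after it is 1979-07-12 (4 days later).
From 1979-07-12 to 1980-07-22: 172 + 204 = 376 days (rest of 1979, to 1980-07-22 in 1980).
376 ÷ 7 = 53 full weeks with remainder 5, so 53 more Thursdays after the first → 54.

54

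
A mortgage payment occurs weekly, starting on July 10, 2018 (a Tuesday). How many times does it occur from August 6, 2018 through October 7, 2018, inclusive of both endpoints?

9

Occurrences land 7·i days after July 10, 2018 for i = 0, 1, 2, …
August 6, 2018 is 27 days after the start; 27 ÷ 7 = 3 remainder 6; since the remainder is 6, round up to i = 4. First occurrence in the window: #5 on August 7, 2018 (4×7 = 28 days in).
October 7, 2018 is 89 days after the start; 89 ÷ 7 = 12 remainder 5. Last occurrence in the window: #13 on October 2, 2018.
Occurrences #5 through #13: 9 in total.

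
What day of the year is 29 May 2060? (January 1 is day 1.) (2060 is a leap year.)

Days in months before May: 31 + 29 + 31 + 30 = 121.
Plus 29 days into May → day 150.

150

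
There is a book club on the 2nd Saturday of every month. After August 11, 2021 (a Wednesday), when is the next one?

August 14, 2021

August 2021 starts on a Sunday; its first Saturday is the 7th, so the 2nd Saturday is the 14th — August 14, 2021.
August 14, 2021 is after August 11, 2021, so that is the next one.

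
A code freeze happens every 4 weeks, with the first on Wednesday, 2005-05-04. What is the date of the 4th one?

The 4th occurrence is 3 intervals after the first: 3 × 28 = 84 days after 2005-05-04.
May has 31 days — 27 days to the end of May leaves 57.
June has 30 days (27 left).
27 days into July → 2005-07-27.

2005-07-27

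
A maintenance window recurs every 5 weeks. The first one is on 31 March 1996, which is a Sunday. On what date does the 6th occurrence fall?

22 September 1996

The 6th occurrence is 5 intervals after the first: 5 × 35 = 175 days after 31 March 1996.
March has 31 days — 0 days to the end of March leaves 175.
April has 30 days (145 left).
May has 31 days (114 left).
June has 30 days (84 left).
July has 31 days (53 left).
August has 31 days (22 left).
22 days into September → 22 September 1996.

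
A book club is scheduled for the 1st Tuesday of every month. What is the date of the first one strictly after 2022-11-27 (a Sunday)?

2022-12-06

November 2022 starts on a Tuesday, so its 1st Tuesday is 2022-11-01.
That is not after 2022-11-27, so look at December 2022.
December 2022 starts on a Thursday, so its 1st Tuesday is 2022-12-06 (5 days in).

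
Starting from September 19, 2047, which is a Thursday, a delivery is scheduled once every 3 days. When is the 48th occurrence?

February 7, 2048

The 48th occurrence is 47 intervals after the first: 47 × 3 = 141 days after September 19, 2047.
September has 30 days — 11 days to the end of September leaves 130.
October has 31 days (99 left).
November has 30 days (69 left).
December has 31 days (38 left).
January has 31 days (7 left).
7 days into February → February 7, 2048.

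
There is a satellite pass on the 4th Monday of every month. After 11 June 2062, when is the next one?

June 2062 starts on a Thursday; its first Monday is the 5th, so the 4th Monday is the 26th — 26 June 2062.
26 June 2062 is after 11 June 2062, so that is the next one.

26 June 2062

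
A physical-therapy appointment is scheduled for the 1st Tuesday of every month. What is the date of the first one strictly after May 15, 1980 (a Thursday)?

May 1980 starts on a Thursday, so its 1st Tuesday is May 6, 1980 (5 days in).
That is not after May 15, 1980, so look at Jun 1980.
Jun 1980 starts on a Sunday, so its 1st Tuesday is Jun 3, 1980 (2 days in).

Jun 3, 1980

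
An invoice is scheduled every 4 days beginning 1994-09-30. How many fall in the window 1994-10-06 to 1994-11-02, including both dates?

7

Occurrences land 4·i days after 1994-09-30 for i = 0, 1, 2, …
1994-10-06 is 6 days after the start; 6 ÷ 4 = 1 remainder 2; since the remainder is 2, round up to i = 2. First occurrence in the window: #3 on 1994-10-08 (2×4 = 8 days in).
1994-11-02 is 33 days after the start; 33 ÷ 4 = 8 remainder 1. Last occurrence in the window: #9 on 1994-11-01.
Occurrences #3 through #9: 7 in total.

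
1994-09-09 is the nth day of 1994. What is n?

Days in months before September: 31 + 28 + 31 + 30 + 31 + 30 + 31 + 31 = 243.
Plus 9 days into September → day 252.

252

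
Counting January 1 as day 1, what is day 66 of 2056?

Mar 6, 2056

Jan has 31 days (66 − 31 = 35 remain).
Feb has 29 days (35 − 29 = 6 remain).
6 into Mar → Mar 6.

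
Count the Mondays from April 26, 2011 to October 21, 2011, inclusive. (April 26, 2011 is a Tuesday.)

April 26, 2011 is a Tuesday; the first Monday on or after it is May 2, 2011 (6 days later).
From May 2, 2011 to October 21, 2011: 29 + 30 + 31 + 31 + 30 + 21 = 172 days (rest of May, June, July, August, September, October).
172 ÷ 7 = 24 full weeks with remainder 4, so 24 more Mondays after the first → 25.

25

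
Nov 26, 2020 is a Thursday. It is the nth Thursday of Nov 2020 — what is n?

4th

Day 26 falls in week ⌈26/7⌉ of the month.
Days 1–7 hold the 1st Thursday, 8–14 the 2nd, 15–21 the 3rd, 22–28 the 4th, 29–31 the 5th.
26 is in the range for the 4th.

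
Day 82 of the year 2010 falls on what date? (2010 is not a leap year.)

Mar 23, 2010

Jan has 31 days (82 − 31 = 51 remain).
Feb has 28 days (51 − 28 = 23 remain).
23 into Mar → Mar 23.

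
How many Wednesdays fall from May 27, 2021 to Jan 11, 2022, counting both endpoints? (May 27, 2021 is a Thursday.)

32

May 27, 2021 is a Thursday; the first Wednesday on or after it is Jun 2, 2021 (6 days later).
From Jun 2, 2021 to Jan 11, 2022: 28 + 31 + 31 + 30 + 31 + 30 + 31 + 11 = 223 days (rest of Jun, Jul, Aug, Sep, Oct, Nov, Dec, Jan).
223 ÷ 7 = 31 full weeks with remainder 6, so 31 more Wednesdays after the first → 32.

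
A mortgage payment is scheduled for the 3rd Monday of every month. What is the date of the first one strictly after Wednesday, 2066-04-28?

2066-05-17

April 2066 starts on a Thursday; its first Monday is the 5th, so the 3rd Monday is the 19th — 2066-04-19.
That is not after 2066-04-28, so look at May 2066.
May 2066 starts on a Saturday; its first Monday is the 3rd, so the 3rd Monday is the 17th — 2066-05-17.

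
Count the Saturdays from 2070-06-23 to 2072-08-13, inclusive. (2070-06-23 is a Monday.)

2070-06-23 is a Monday; the first Saturday on or after it is 2070-06-28 (5 days later).
From 2070-06-28 to 2072-08-13: 186 + 365 + 226 = 777 days (rest of 2070, 2071, to 2072-08-13 in 2072).
777 ÷ 7 = 111 full weeks with remainder 0, so 111 more Saturdays after the first → 112.

112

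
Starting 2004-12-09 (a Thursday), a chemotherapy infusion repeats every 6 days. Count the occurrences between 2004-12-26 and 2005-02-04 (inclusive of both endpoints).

Occurrences land 6·i days after 2004-12-09 for i = 0, 1, 2, …
2004-12-26 is 17 days after the start; 17 ÷ 6 = 2 remainder 5; since the remainder is 5, round up to i = 3. First occurrence in the window: #4 on 2004-12-27 (3×6 = 18 days in).
2005-02-04 is 57 days after the start; 57 ÷ 6 = 9 remainder 3. Last occurrence in the window: #10 on 2005-02-01.
Occurrences #4 through #10: 7 in total.

7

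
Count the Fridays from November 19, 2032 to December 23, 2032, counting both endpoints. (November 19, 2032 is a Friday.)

November 19, 2032 is a Friday; the first Friday on or after it is November 19, 2032.
From November 19, 2032 to December 23, 2032: 11 + 23 = 34 days (rest of November, December).
34 ÷ 7 = 4 full weeks with remainder 6, so 4 more Fridays after the first → 5.

5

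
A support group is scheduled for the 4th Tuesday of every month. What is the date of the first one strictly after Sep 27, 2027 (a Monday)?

Sep 28, 2027

Sep 2027 starts on a Wednesday; its first Tuesday is the 7th, so the 4th Tuesday is the 28th — Sep 28, 2027.
Sep 28, 2027 is after Sep 27, 2027, so that is the next one.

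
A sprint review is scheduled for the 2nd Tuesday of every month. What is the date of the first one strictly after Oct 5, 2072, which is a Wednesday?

Oct 2072 starts on a Saturday; its first Tuesday is the 4th, so the 2nd Tuesday is the 11th — Oct 11, 2072.
Oct 11, 2072 is after Oct 5, 2072, so that is the next one.

Oct 11, 2072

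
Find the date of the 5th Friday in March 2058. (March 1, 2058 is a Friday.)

March 2058 begins on a Friday, so the first Friday is March 1.
The 5th Friday is 4 weeks later: 1 + 28 = 29.

2058-03-29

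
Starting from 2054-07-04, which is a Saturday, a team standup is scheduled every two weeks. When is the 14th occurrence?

The 14th occurrence is 13 intervals after the first: 13 × 14 = 182 days after 2054-07-04.
July has 31 days — 27 days to the end of July leaves 155.
August has 31 days (124 left).
September has 30 days (94 left).
October has 31 days (63 left).
November has 30 days (33 left).
December has 31 days (2 left).
2 days into January → 2055-01-02.

2055-01-02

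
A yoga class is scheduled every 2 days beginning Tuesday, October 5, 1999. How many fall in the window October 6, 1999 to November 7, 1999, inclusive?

Occurrences land 2·i days after October 5, 1999 for i = 0, 1, 2, …
October 6, 1999 is 1 day after the start; 1 ÷ 2 = 0 remainder 1; since the remainder is 1, round up to i = 1. First occurrence in the window: #2 on October 7, 1999 (1×2 = 2 days in).
November 7, 1999 is 33 days after the start; 33 ÷ 2 = 16 remainder 1. Last occurrence in the window: #17 on November 6, 1999.
Occurrences #2 through #17: 16 in total.

16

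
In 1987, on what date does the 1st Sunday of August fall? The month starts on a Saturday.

August 1987 begins on a Saturday, so the first Sunday is August 2 (1 day later).

2 August 1987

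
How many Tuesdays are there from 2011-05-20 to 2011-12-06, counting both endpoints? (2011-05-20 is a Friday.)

29

2011-05-20 is a Friday; the first Tuesday on or after it is 2011-05-24 (4 days later).
From 2011-05-24 to 2011-12-06: 7 + 30 + 31 + 31 + 30 + 31 + 30 + 6 = 196 days (rest of May, June, July, August, September, October, November, December).
196 ÷ 7 = 28 full weeks with remainder 0, so 28 more Tuesdays after the first → 29.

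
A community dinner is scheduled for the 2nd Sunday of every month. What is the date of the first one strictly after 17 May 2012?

10 June 2012

May 2012 starts on a Tuesday; its first Sunday is the 6th, so the 2nd Sunday is the 13th — 13 May 2012.
That is not after 17 May 2012, so look at June 2012.
June 2012 starts on a Friday; its first Sunday is the 3rd, so the 2nd Sunday is the 10th — 10 June 2012.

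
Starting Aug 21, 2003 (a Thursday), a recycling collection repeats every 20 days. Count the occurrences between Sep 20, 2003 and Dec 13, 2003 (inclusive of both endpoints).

Occurrences land 20·i days after Aug 21, 2003 for i = 0, 1, 2, …
Sep 20, 2003 is 30 days after the start; 30 ÷ 20 = 1 remainder 10; since the remainder is 10, round up to i = 2. First occurrence in the window: #3 on Sep 30, 2003 (2×20 = 40 days in).
Dec 13, 2003 is 114 days after the start; 114 ÷ 20 = 5 remainder 14. Last occurrence in the window: #6 on Nov 29, 2003.
Occurrences #3 through #6: 4 in total.

4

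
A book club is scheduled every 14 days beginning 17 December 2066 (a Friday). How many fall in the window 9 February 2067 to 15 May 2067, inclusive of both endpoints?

Occurrences land 14·i days after 17 December 2066 for i = 0, 1, 2, …
9 February 2067 is 54 days after the start; 54 ÷ 14 = 3 remainder 12; since the remainder is 12, round up to i = 4. First occurrence in the window: #5 on 11 February 2067 (4×14 = 56 days in).
15 May 2067 is 149 days after the start; 149 ÷ 14 = 10 remainder 9. Last occurrence in the window: #11 on 6 May 2067.
Occurrences #5 through #11: 7 in total.

7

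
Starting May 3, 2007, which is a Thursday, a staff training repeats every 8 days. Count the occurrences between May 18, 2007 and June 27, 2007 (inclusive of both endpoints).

Occurrences land 8·i days after May 3, 2007 for i = 0, 1, 2, …
May 18, 2007 is 15 days after the start; 15 ÷ 8 = 1 remainder 7; since the remainder is 7, round up to i = 2. First occurrence in the window: #3 on May 19, 2007 (2×8 = 16 days in).
June 27, 2007 is 55 days after the start; 55 ÷ 8 = 6 remainder 7. Last occurrence in the window: #7 on June 20, 2007.
Occurrences #3 through #7: 5 in total.

5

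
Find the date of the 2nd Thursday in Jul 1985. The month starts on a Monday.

Jul 1985 begins on a Monday, so the first Thursday is Jul 4 (3 days later).
The 2nd Thursday is 1 weeks later: 4 + 7 = 11.

Jul 11, 1985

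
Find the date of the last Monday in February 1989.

27 February 1989

February 1989 begins on a Wednesday, so the first Monday is February 6 (5 days later).
February 1989 has 28 days. Adding weeks: 6, 13, 20, 27 — the last one ≤ 28 is the 27th.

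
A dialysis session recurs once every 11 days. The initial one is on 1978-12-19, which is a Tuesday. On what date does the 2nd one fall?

The 2nd occurrence is 1 interval after the first: 1 × 11 = 11 days after 1978-12-19.
11 days later is 1978-12-30.

1978-12-30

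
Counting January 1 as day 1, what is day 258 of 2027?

January has 31 days (258 − 31 = 227 remain).
February has 28 days (227 − 28 = 199 remain).
March has 31 days (199 − 31 = 168 remain).
April has 30 days (168 − 30 = 138 remain).
May has 31 days (138 − 31 = 107 remain).
June has 30 days (107 − 30 = 77 remain).
July has 31 days (77 − 31 = 46 remain).
August has 31 days (46 − 31 = 15 remain).
15 into September → September 15.

2027-09-15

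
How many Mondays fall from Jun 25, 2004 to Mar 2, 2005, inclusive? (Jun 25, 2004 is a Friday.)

36

Jun 25, 2004 is a Friday; the first Monday on or after it is Jun 28, 2004 (3 days later).
From Jun 28, 2004 to Mar 2, 2005: 2 + 31 + 31 + 30 + 31 + 30 + 31 + 31 + 28 + 2 = 247 days (rest of Jun, Jul, Aug, Sep, Oct, Nov, Dec, Jan, Feb, Mar).
247 ÷ 7 = 35 full weeks with remainder 2, so 35 more Mondays after the first → 36.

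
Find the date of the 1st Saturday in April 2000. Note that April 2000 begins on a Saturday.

April 2000 begins on a Saturday, so the first Saturday is April 1.

1 April 2000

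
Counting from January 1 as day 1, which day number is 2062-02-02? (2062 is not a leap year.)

Days in months before February: 31 = 31.
Plus 2 days into February → day 33.

33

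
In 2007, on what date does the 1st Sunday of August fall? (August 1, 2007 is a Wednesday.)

August 5, 2007

August 2007 begins on a Wednesday, so the first Sunday is August 5 (4 days later).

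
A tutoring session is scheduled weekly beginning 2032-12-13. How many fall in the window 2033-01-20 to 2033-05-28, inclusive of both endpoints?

Occurrences land 7·i days after 2032-12-13 for i = 0, 1, 2, …
2033-01-20 is 38 days after the start; 38 ÷ 7 = 5 remainder 3; since the remainder is 3, round up to i = 6. First occurrence in the window: #7 on 2033-01-24 (6×7 = 42 days in).
2033-05-28 is 166 days after the start; 166 ÷ 7 = 23 remainder 5. Last occurrence in the window: #24 on 2033-05-23.
Occurrences #7 through #24: 18 in total.

18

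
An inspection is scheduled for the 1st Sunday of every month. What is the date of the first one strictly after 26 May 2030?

May 2030 starts on a Wednesday, so its 1st Sunday is 5 May 2030 (4 days in).
That is not after 26 May 2030, so look at June 2030.
June 2030 starts on a Saturday, so its 1st Sunday is 2 June 2030 (1 day in).

2 June 2030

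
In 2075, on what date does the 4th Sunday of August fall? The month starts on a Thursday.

August 2075 begins on a Thursday, so the first Sunday is August 4 (3 days later).
The 4th Sunday is 3 weeks later: 4 + 21 = 25.

25 August 2075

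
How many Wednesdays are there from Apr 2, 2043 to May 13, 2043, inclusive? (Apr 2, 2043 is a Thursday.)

Apr 2, 2043 is a Thursday; the first Wednesday on or after it is Apr 8, 2043 (6 days later).
From Apr 8, 2043 to May 13, 2043: 22 + 13 = 35 days (rest of Apr, May).
35 ÷ 7 = 5 full weeks with remainder 0, so 5 more Wednesdays after the first → 6.

6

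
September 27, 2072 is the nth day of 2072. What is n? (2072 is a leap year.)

Days in months before September: 31 + 29 + 31 + 30 + 31 + 30 + 31 + 31 = 244.
Plus 27 days into September → day 271.

271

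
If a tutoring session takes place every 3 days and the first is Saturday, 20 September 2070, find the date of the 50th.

The 50th occurrence is 49 intervals after the first: 49 × 3 = 147 days after 20 September 2070.
September has 30 days — 10 days to the end of September leaves 137.
October has 31 days (106 left).
November has 30 days (76 left).
December has 31 days (45 left).
January has 31 days (14 left).
14 days into February → 14 February 2071.

14 February 2071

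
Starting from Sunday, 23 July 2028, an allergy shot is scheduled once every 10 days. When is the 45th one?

The 45th occurrence is 44 intervals after the first: 44 × 10 = 440 days after 23 July 2028.
July has 31 days — 8 days to the end of July leaves 432.
From end of July to end of 2028 is 153 days (279 left).
January has 31 days (248 left).
February has 28 days (220 left).
March has 31 days (189 left).
April has 30 days (159 left).
May has 31 days (128 left).
June has 30 days (98 left).
July has 31 days (67 left).
August has 31 days (36 left).
September has 30 days (6 left).
6 days into October → 6 October 2029.

6 October 2029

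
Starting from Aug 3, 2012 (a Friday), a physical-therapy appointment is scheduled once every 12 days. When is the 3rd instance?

The 3rd occurrence is 2 intervals after the first: 2 × 12 = 24 days after Aug 3, 2012.
24 days later is Aug 27, 2012.

Aug 27, 2012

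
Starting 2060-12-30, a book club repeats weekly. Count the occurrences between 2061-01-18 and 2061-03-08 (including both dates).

Occurrences land 7·i days after 2060-12-30 for i = 0, 1, 2, …
2061-01-18 is 19 days after the start; 19 ÷ 7 = 2 remainder 5; since the remainder is 5, round up to i = 3. First occurrence in the window: #4 on 2061-01-20 (3×7 = 21 days in).
2061-03-08 is 68 days after the start; 68 ÷ 7 = 9 remainder 5. Last occurrence in the window: #10 on 2061-03-03.
Occurrences #4 through #10: 7 in total.

7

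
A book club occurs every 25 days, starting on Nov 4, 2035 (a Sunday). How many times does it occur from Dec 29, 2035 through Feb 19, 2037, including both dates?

Occurrences land 25·i days after Nov 4, 2035 for i = 0, 1, 2, …
Dec 29, 2035 is 55 days after the start; 55 ÷ 25 = 2 remainder 5; since the remainder is 5, round up to i = 3. First occurrence in the window: #4 on Jan 18, 2036 (3×25 = 75 days in).
Feb 19, 2037 is 473 days after the start; 473 ÷ 25 = 18 remainder 23. Last occurrence in the window: #19 on Jan 27, 2037.
Occurrences #4 through #19: 16 in total.

16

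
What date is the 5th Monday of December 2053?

December 2053 begins on a Monday, so the first Monday is December 1.
The 5th Monday is 4 weeks later: 1 + 28 = 29.

December 29, 2053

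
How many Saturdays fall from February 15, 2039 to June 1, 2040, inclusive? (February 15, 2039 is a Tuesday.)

67

February 15, 2039 is a Tuesday; the first Saturday on or after it is February 19, 2039 (4 days later).
From February 19, 2039 to June 1, 2040: 315 + 153 = 468 days (rest of 2039, to June 1, 2040 in 2040).
468 ÷ 7 = 66 full weeks with remainder 6, so 66 more Saturdays after the first → 67.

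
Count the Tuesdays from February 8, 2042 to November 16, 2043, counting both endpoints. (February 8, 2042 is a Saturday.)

92

February 8, 2042 is a Saturday; the first Tuesday on or after it is February 11, 2042 (3 days later).
From February 11, 2042 to November 16, 2043: 323 + 320 = 643 days (rest of 2042, to November 16, 2043 in 2043).
643 ÷ 7 = 91 full weeks with remainder 6, so 91 more Tuesdays after the first → 92.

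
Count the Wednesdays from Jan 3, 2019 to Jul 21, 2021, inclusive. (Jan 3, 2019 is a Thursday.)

Jan 3, 2019 is a Thursday; the first Wednesday on or after it is Jan 9, 2019 (6 days later).
From Jan 9, 2019 to Jul 21, 2021: 356 + 366 + 202 = 924 days (rest of 2019, 2020, to Jul 21, 2021 in 2021).
924 ÷ 7 = 132 full weeks with remainder 0, so 132 more Wednesdays after the first → 133.

133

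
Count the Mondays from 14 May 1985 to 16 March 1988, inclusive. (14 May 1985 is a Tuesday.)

14 May 1985 is a Tuesday; the first Monday on or after it is 20 May 1985 (6 days later).
From 20 May 1985 to 16 March 1988: 225 + 365 + 365 + 76 = 1031 days (rest of 1985, 1986, 1987, to 16 March 1988 in 1988).
1031 ÷ 7 = 147 full weeks with remainder 2, so 147 more Mondays after the first → 148.

148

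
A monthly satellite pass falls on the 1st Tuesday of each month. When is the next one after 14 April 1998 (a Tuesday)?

April 1998 starts on a Wednesday, so its 1st Tuesday is 7 April 1998 (6 days in).
That is not after 14 April 1998, so look at May 1998.
May 1998 starts on a Friday, so its 1st Tuesday is 5 May 1998 (4 days in).

5 May 1998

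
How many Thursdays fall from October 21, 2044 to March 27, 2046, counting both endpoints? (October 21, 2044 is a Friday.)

October 21, 2044 is a Friday; the first Thursday on or after it is October 27, 2044 (6 days later).
From October 27, 2044 to March 27, 2046: 65 + 365 + 86 = 516 days (rest of 2044, 2045, to March 27, 2046 in 2046).
516 ÷ 7 = 73 full weeks with remainder 5, so 73 more Thursdays after the first → 74.

74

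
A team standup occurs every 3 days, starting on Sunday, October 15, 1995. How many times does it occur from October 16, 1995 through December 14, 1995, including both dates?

Occurrences land 3·i days after October 15, 1995 for i = 0, 1, 2, …
October 16, 1995 is 1 day after the start; 1 ÷ 3 = 0 remainder 1; since the remainder is 1, round up to i = 1. First occurrence in the window: #2 on October 18, 1995 (1×3 = 3 days in).
December 14, 1995 is 60 days after the start; 60 ÷ 3 = 20 remainder 0. Last occurrence in the window: #21 on December 14, 1995.
Occurrences #2 through #21: 20 in total.

20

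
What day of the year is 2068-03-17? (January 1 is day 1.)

Days in months before March: 31 + 29 = 60.
Plus 17 days into March → day 77.

77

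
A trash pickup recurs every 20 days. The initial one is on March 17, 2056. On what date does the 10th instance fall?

September 13, 2056

The 10th occurrence is 9 intervals after the first: 9 × 20 = 180 days after March 17, 2056.
March has 31 days — 14 days to the end of March leaves 166.
April has 30 days (136 left).
May has 31 days (105 left).
June has 30 days (75 left).
July has 31 days (44 left).
August has 31 days (13 left).
13 days into September → September 13, 2056.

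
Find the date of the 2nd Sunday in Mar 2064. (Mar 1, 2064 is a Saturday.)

Mar 2064 begins on a Saturday, so the first Sunday is Mar 2 (1 day later).
The 2nd Sunday is 1 weeks later: 2 + 7 = 9.

Mar 9, 2064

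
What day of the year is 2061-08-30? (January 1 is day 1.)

Days in months before August: 31 + 28 + 31 + 30 + 31 + 30 + 31 = 212.
Plus 30 days into August → day 242.

242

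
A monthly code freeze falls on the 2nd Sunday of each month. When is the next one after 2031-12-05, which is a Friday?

December 2031 starts on a Monday; its first Sunday is the 7th, so the 2nd Sunday is the 14th — 2031-12-14.
2031-12-14 is after 2031-12-05, so that is the next one.

2031-12-14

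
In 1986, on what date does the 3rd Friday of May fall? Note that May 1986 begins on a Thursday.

May 1986 begins on a Thursday, so the first Friday is May 2 (1 day later).
The 3rd Friday is 2 weeks later: 2 + 14 = 16.

1986-05-16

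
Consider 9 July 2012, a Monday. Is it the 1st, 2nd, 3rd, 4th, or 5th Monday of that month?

2nd

Day 9 falls in week ⌈9/7⌉ of the month.
Days 1–7 hold the 1st Monday, 8–14 the 2nd, 15–21 the 3rd, 22–28 the 4th, 29–31 the 5th.
9 is in the range for the 2nd.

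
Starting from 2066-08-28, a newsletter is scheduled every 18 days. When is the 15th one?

The 15th occurrence is 14 intervals after the first: 14 × 18 = 252 days after 2066-08-28.
August has 31 days — 3 days to the end of August leaves 249.
September has 30 days (219 left).
October has 31 days (188 left).
November has 30 days (158 left).
December has 31 days (127 left).
January has 31 days (96 left).
February has 28 days (68 left).
March has 31 days (37 left).
April has 30 days (7 left).
7 days into May → 2067-05-07.

2067-05-07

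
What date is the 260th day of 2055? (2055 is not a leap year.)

September 17, 2055

January has 31 days (260 − 31 = 229 remain).
February has 28 days (229 − 28 = 201 remain).
March has 31 days (201 − 31 = 170 remain).
April has 30 days (170 − 30 = 140 remain).
May has 31 days (140 − 31 = 109 remain).
June has 30 days (109 − 30 = 79 remain).
July has 31 days (79 − 31 = 48 remain).
August has 31 days (48 − 31 = 17 remain).
17 into September → September 17.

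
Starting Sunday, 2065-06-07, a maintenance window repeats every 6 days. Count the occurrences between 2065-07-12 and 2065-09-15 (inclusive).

11

Occurrences land 6·i days after 2065-06-07 for i = 0, 1, 2, …
2065-07-12 is 35 days after the start; 35 ÷ 6 = 5 remainder 5; since the remainder is 5, round up to i = 6. First occurrence in the window: #7 on 2065-07-13 (6×6 = 36 days in).
2065-09-15 is 100 days after the start; 100 ÷ 6 = 16 remainder 4. Last occurrence in the window: #17 on 2065-09-11.
Occurrences #7 through #17: 11 in total.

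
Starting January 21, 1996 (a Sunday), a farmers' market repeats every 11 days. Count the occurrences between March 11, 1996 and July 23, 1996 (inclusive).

12

Occurrences land 11·i days after January 21, 1996 for i = 0, 1, 2, …
March 11, 1996 is 50 days after the start; 50 ÷ 11 = 4 remainder 6; since the remainder is 6, round up to i = 5. First occurrence in the window: #6 on March 16, 1996 (5×11 = 55 days in).
July 23, 1996 is 184 days after the start; 184 ÷ 11 = 16 remainder 8. Last occurrence in the window: #17 on July 15, 1996.
Occurrences #6 through #17: 12 in total.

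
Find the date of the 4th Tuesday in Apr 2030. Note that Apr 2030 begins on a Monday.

Apr 23, 2030

Apr 2030 begins on a Monday, so the first Tuesday is Apr 2 (1 day later).
The 4th Tuesday is 3 weeks later: 2 + 21 = 23.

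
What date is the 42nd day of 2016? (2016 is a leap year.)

11 February 2016

January has 31 days (42 − 31 = 11 remain).
11 into February → February 11.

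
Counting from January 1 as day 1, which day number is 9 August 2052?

Days in months before August: 31 + 29 + 31 + 30 + 31 + 30 + 31 = 213.
Plus 9 days into August → day 222.

222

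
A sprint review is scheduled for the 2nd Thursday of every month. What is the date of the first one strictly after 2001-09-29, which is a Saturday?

September 2001 starts on a Saturday; its first Thursday is the 6th, so the 2nd Thursday is the 13th — 2001-09-13.
That is not after 2001-09-29, so look at October 2001.
October 2001 starts on a Monday; its first Thursday is the 4th, so the 2nd Thursday is the 11th — 2001-10-11.

2001-10-11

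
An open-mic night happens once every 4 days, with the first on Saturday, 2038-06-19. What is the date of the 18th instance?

2038-08-26

The 18th occurrence is 17 intervals after the first: 17 × 4 = 68 days after 2038-06-19.
June has 30 days — 11 days to the end of June leaves 57.
July has 31 days (26 left).
26 days into August → 2038-08-26.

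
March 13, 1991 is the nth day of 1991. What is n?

72

Days in months before March: 31 + 28 = 59.
Plus 13 days into March → day 72.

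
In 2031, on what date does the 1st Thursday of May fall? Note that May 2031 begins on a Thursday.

May 2031 begins on a Thursday, so the first Thursday is May 1.

May 1, 2031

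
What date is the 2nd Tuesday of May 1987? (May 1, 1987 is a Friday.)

May 1987 begins on a Friday, so the first Tuesday is May 5 (4 days later).
The 2nd Tuesday is 1 weeks later: 5 + 7 = 12.

12 May 1987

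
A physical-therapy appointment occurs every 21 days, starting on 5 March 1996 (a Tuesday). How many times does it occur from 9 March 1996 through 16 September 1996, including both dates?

Occurrences land 21·i days after 5 March 1996 for i = 0, 1, 2, …
9 March 1996 is 4 days after the start; 4 ÷ 21 = 0 remainder 4; since the remainder is 4, round up to i = 1. First occurrence in the window: #2 on 26 March 1996 (1×21 = 21 days in).
16 September 1996 is 195 days after the start; 195 ÷ 21 = 9 remainder 6. Last occurrence in the window: #10 on 10 September 1996.
Occurrences #2 through #10: 9 in total.

9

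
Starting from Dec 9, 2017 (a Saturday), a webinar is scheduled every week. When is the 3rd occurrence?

The 3rd occurrence is 2 intervals after the first: 2 × 7 = 14 days after Dec 9, 2017.
14 days later is Dec 23, 2017.

Dec 23, 2017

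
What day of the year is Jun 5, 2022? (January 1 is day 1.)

Days in months before Jun: 31 + 28 + 31 + 30 + 31 = 151.
Plus 5 days into Jun → day 156.

156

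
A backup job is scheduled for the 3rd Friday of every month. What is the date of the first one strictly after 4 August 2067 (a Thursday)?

19 August 2067

August 2067 starts on a Monday; its first Friday is the 5th, so the 3rd Friday is the 19th — 19 August 2067.
19 August 2067 is after 4 August 2067, so that is the next one.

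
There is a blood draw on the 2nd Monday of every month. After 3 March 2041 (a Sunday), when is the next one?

11 March 2041

March 2041 starts on a Friday; its first Monday is the 4th, so the 2nd Monday is the 11th — 11 March 2041.
11 March 2041 is after 3 March 2041, so that is the next one.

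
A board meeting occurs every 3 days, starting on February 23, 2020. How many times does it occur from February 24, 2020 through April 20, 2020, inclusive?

19

Occurrences land 3·i days after February 23, 2020 for i = 0, 1, 2, …
February 24, 2020 is 1 day after the start; 1 ÷ 3 = 0 remainder 1; since the remainder is 1, round up to i = 1. First occurrence in the window: #2 on February 26, 2020 (1×3 = 3 days in).
April 20, 2020 is 57 days after the start; 57 ÷ 3 = 19 remainder 0. Last occurrence in the window: #20 on April 20, 2020.
Occurrences #2 through #20: 19 in total.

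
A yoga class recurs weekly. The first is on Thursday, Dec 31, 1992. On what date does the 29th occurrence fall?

Jul 15, 1993

The 29th occurrence is 28 intervals after the first: 28 × 7 = 196 days after Dec 31, 1992.
Dec has 31 days — 0 days to the end of Dec leaves 196.
Jan has 31 days (165 left).
Feb has 28 days (137 left).
Mar has 31 days (106 left).
Apr has 30 days (76 left).
May has 31 days (45 left).
Jun has 30 days (15 left).
15 days into Jul → Jul 15, 1993.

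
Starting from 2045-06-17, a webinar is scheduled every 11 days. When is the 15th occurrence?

2045-11-18

The 15th occurrence is 14 intervals after the first: 14 × 11 = 154 days after 2045-06-17.
June has 30 days — 13 days to the end of June leaves 141.
July has 31 days (110 left).
August has 31 days (79 left).
September has 30 days (49 left).
October has 31 days (18 left).
18 days into November → 2045-11-18.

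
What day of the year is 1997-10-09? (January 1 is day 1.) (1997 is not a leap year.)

282

Days in months before October: 31 + 28 + 31 + 30 + 31 + 30 + 31 + 31 + 30 = 273.
Plus 9 days into October → day 282.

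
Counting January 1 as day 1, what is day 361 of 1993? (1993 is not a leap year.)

January has 31 days (361 − 31 = 330 remain).
February has 28 days (330 − 28 = 302 remain).
March has 31 days (302 − 31 = 271 remain).
April has 30 days (271 − 30 = 241 remain).
May has 31 days (241 − 31 = 210 remain).
June has 30 days (210 − 30 = 180 remain).
July has 31 days (180 − 31 = 149 remain).
August has 31 days (149 − 31 = 118 remain).
September has 30 days (118 − 30 = 88 remain).
October has 31 days (88 − 31 = 57 remain).
November has 30 days (57 − 30 = 27 remain).
27 into December → December 27.

1993-12-27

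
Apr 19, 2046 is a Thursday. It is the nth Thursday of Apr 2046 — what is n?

Day 19 falls in week ⌈19/7⌉ of the month.
Days 1–7 hold the 1st Thursday, 8–14 the 2nd, 15–21 the 3rd, 22–28 the 4th, 29–31 the 5th.
19 is in the range for the 3rd.

3rd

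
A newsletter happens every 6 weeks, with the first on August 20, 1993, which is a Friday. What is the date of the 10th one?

The 10th occurrence is 9 intervals after the first: 9 × 42 = 378 days after August 20, 1993.
August has 31 days — 11 days to the end of August leaves 367.
September has 30 days (337 left).
October has 31 days (306 left).
November has 30 days (276 left).
December has 31 days (245 left).
January has 31 days (214 left).
February has 28 days (186 left).
March has 31 days (155 left).
April has 30 days (125 left).
May has 31 days (94 left).
June has 30 days (64 left).
July has 31 days (33 left).
August has 31 days (2 left).
2 days into September → September 2, 1994.

September 2, 1994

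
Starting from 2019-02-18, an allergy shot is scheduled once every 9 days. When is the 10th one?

The 10th occurrence is 9 intervals after the first: 9 × 9 = 81 days after 2019-02-18.
February has 28 days — 10 days to the end of February leaves 71.
March has 31 days (40 left).
April has 30 days (10 left).
10 days into May → 2019-05-10.

2019-05-10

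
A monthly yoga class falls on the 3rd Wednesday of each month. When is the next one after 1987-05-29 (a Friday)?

1987-06-17

May 1987 starts on a Friday; its first Wednesday is the 6th, so the 3rd Wednesday is the 20th — 1987-05-20.
That is not after 1987-05-29, so look at June 1987.
June 1987 starts on a Monday; its first Wednesday is the 3rd, so the 3rd Wednesday is the 17th — 1987-06-17.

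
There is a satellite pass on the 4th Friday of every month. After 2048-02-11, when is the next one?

February 2048 starts on a Saturday; its first Friday is the 7th, so the 4th Friday is the 28th — 2048-02-28.
2048-02-28 is after 2048-02-11, so that is the next one.

2048-02-28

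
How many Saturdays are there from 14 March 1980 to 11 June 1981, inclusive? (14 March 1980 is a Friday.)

14 March 1980 is a Friday; the first Saturday on or after it is 15 March 1980 (1 day later).
From 15 March 1980 to 11 June 1981: 291 + 162 = 453 days (rest of 1980, to 11 June 1981 in 1981).
453 ÷ 7 = 64 full weeks with remainder 5, so 64 more Saturdays after the first → 65.

65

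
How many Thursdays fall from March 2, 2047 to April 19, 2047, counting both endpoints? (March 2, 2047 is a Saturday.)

March 2, 2047 is a Saturday; the first Thursday on or after it is March 7, 2047 (5 days later).
From March 7, 2047 to April 19, 2047: 24 + 19 = 43 days (rest of March, April).
43 ÷ 7 = 6 full weeks with remainder 1, so 6 more Thursdays after the first → 7.

7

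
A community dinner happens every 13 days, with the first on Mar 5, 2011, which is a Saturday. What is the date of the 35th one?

May 20, 2012

The 35th occurrence is 34 intervals after the first: 34 × 13 = 442 days after Mar 5, 2011.
Mar has 31 days — 26 days to the end of Mar leaves 416.
From end of Mar to end of 2011 is 275 days (141 left).
Jan has 31 days (110 left).
Feb has 29 days (81 left).
Mar has 31 days (50 left).
Apr has 30 days (20 left).
20 days into May → May 20, 2012.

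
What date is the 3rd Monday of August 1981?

17 August 1981

August 1981 begins on a Saturday, so the first Monday is August 3 (2 days later).
The 3rd Monday is 2 weeks later: 3 + 14 = 17.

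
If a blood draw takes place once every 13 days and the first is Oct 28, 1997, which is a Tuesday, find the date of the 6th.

The 6th occurrence is 5 intervals after the first: 5 × 13 = 65 days after Oct 28, 1997.
Oct has 31 days — 3 days to the end of Oct leaves 62.
Nov has 30 days (32 left).
Dec has 31 days (1 left).
1 day into Jan → Jan 1, 1998.

Jan 1, 1998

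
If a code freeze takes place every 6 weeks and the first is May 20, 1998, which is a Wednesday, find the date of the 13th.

The 13th occurrence is 12 intervals after the first: 12 × 42 = 504 days after May 20, 1998.
May has 31 days — 11 days to the end of May leaves 493.
From end of May to end of 1998 is 214 days (279 left).
Jan has 31 days (248 left).
Feb has 28 days (220 left).
Mar has 31 days (189 left).
Apr has 30 days (159 left).
May has 31 days (128 left).
Jun has 30 days (98 left).
Jul has 31 days (67 left).
Aug has 31 days (36 left).
Sep has 30 days (6 left).
6 days into Oct → Oct 6, 1999.

Oct 6, 1999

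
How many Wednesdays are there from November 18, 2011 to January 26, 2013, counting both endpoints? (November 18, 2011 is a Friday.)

62

November 18, 2011 is a Friday; the first Wednesday on or after it is November 23, 2011 (5 days later).
From November 23, 2011 to January 26, 2013: 38 + 366 + 26 = 430 days (rest of 2011, 2012, to January 26, 2013 in 2013).
430 ÷ 7 = 61 full weeks with remainder 3, so 61 more Wednesdays after the first → 62.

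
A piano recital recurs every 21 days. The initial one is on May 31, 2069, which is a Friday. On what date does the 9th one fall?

November 15, 2069

The 9th occurrence is 8 intervals after the first: 8 × 21 = 168 days after May 31, 2069.
May has 31 days — 0 days to the end of May leaves 168.
June has 30 days (138 left).
July has 31 days (107 left).
August has 31 days (76 left).
September has 30 days (46 left).
October has 31 days (15 left).
15 days into November → November 15, 2069.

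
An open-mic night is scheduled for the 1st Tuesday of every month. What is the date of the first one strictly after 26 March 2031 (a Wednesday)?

March 2031 starts on a Saturday, so its 1st Tuesday is 4 March 2031 (3 days in).
That is not after 26 March 2031, so look at April 2031.
April 2031 starts on a Tuesday, so its 1st Tuesday is 1 April 2031.

1 April 2031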